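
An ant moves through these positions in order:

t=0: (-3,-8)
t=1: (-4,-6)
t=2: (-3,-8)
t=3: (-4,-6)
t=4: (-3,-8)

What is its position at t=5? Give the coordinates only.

(-4,-6)

Step-to-step displacements: (-1,+2), (+1,-2), (-1,+2), (+1,-2); each is -1× the previous.
step 5: (-3,-8) + (-1,+2) → (-4,-6)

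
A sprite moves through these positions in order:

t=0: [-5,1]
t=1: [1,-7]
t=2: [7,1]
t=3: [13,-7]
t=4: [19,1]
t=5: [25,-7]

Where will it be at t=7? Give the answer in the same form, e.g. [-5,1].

[37,-7]

First: linear, +6 per step → 37 at step 7.
Second: cycles through 1, -7 every 2 steps. Step 7 lands at position 1 of the cycle → -7.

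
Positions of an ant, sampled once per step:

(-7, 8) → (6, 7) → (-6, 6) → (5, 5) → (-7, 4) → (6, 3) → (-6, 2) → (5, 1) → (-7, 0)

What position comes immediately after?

(6, -1)

First: cycles through -7, 6, -6, 5 every 4 steps. Step 9 lands at position 1 of the cycle → 6.
Second: linear, -1 per step → -1 at step 9.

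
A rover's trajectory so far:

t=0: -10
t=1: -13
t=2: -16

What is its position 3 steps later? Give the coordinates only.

-25

Each step adds -3 to the position.
step 3: -16 − 3 → -19
step 4: -19 − 3 → -22
step 5: -22 − 3 → -25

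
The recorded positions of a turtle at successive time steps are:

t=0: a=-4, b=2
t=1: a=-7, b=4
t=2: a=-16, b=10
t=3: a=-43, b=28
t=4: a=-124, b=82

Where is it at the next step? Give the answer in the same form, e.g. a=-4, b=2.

The jumps are (-3, +2), (-9, +6), (-27, +18), (-81, +54) — a geometric progression with ratio 3.
step 5: a=-124, b=82 + (-243, +162) → a=-367, b=244

a=-367, b=244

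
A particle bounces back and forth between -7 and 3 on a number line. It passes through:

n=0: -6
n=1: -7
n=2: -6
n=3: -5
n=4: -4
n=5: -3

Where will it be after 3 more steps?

The value reflects between -7 and 3, moving 1 per step.
  step 6: -3 → -2
  step 7: -2 → -1
  step 8: -1 → 0

0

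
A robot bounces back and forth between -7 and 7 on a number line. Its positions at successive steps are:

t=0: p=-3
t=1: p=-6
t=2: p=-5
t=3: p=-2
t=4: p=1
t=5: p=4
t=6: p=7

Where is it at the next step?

The value reflects between -7 and 7, moving 3 per step.
  step 7: 7 → 4

p=4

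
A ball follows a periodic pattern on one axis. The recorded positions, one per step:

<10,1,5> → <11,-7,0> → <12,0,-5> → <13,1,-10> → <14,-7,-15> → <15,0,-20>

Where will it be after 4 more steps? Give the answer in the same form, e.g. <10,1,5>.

<19,1,-40>

The first coordinate changes by +1 each step, so at step 9 it is 10 + 9·(1) = 19.
The second coordinate repeats the cycle [1, -7, 0] with period 3; step 9 mod 3 = 0, giving 1.
The third coordinate changes by -5 each step, so at step 9 it is 5 + 9·(-5) = -40.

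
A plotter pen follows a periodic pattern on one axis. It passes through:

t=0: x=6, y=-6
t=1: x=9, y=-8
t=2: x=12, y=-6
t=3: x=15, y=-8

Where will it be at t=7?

X: linear, +3 per step → 27 at step 7.
Y: cycles through -6, -8 every 2 steps. Step 7 lands at position 1 of the cycle → -8.

x=27, y=-8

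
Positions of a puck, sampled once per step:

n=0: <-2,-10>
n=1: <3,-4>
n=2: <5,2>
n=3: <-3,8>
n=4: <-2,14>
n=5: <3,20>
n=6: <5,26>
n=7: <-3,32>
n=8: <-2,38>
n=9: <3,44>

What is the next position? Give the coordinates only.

<5,50>

First: cycles through -2, 3, 5, -3 every 4 steps. Step 10 lands at position 2 of the cycle → 5.
Second: linear, +6 per step → 50 at step 10.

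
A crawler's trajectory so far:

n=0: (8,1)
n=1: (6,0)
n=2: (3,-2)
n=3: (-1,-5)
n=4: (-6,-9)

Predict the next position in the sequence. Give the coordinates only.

Successive displacements: (-2,-1), (-3,-2), (-4,-3), (-5,-4) — each changes by (-1,-1).
step 5: (-6,-9) + (-6,-5) → (-12,-14)

(-12,-14)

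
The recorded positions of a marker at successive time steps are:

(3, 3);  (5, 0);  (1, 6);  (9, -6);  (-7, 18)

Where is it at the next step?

(25, -30)

The jumps are (+2, -3), (-4, +6), (+8, -12), (-16, +24) — a geometric progression with ratio -2.
step 5: (-7, 18) + (+32, -48) → (25, -30)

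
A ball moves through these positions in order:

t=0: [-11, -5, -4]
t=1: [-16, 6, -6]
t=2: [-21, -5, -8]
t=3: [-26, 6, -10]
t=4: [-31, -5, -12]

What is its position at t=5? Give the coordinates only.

The first coordinate changes by -5 each step, so at step 5 it is -11 + 5·(-5) = -36.
The second coordinate repeats the cycle [-5, 6] with period 2; step 5 mod 2 = 1, giving 6.
The third coordinate changes by -2 each step, so at step 5 it is -4 + 5·(-2) = -14.

[-36, 6, -14]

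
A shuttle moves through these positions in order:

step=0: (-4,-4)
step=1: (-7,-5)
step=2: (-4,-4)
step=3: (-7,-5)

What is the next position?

(-4,-4)

Consecutive displacements (-3,-1), (+3,+1), (-3,-1) scale by a factor of -1 each step.
step 4: (-7,-5) + (+3,+1) → (-4,-4)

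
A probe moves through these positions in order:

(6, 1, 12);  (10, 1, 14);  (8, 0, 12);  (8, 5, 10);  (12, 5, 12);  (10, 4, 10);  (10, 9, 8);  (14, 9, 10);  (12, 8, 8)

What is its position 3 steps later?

(14, 12, 6)

The moves between consecutive positions are (+4, +0, +2), (-2, -1, -2), (+0, +5, -2), (+4, +0, +2), (-2, -1, -2), (+0, +5, -2), (+4, +0, +2), (-2, -1, -2); they repeat the 3-cycle [(+4, +0, +2), (-2, -1, -2), (+0, +5, -2)].
step 9: apply (+0, +5, -2) → (12, 13, 6)
step 10: apply (+4, +0, +2) → (16, 13, 8)
step 11: apply (-2, -1, -2) → (14, 12, 6)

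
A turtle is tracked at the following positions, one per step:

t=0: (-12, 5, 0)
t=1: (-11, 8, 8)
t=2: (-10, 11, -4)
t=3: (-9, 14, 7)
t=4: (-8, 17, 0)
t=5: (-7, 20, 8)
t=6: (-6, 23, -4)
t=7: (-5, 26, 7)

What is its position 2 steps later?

First: linear, +1 per step → -3 at step 9.
Second: linear, +3 per step → 32 at step 9.
Third: cycles through 0, 8, -4, 7 every 4 steps. Step 9 lands at position 1 of the cycle → 8.

(-3, 32, 8)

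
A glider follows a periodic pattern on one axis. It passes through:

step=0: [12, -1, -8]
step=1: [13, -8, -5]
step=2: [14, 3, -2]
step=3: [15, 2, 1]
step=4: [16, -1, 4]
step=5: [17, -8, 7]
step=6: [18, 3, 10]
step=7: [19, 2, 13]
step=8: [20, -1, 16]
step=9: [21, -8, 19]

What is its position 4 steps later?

First: linear, +1 per step → 25 at step 13.
Second: cycles through -1, -8, 3, 2 every 4 steps. Step 13 lands at position 1 of the cycle → -8.
Third: linear, +3 per step → 31 at step 13.

[25, -8, 31]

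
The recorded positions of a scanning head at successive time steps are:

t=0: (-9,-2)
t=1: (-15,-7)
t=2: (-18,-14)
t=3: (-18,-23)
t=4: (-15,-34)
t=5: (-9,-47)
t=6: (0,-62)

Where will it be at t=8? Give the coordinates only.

(27,-98)

Taking differences between consecutive positions: (-6,-5), (-3,-7), (+0,-9), (+3,-11), (+6,-13), (+9,-15). These grow by (+3,-2) each step.
step 7: (0,-62) + (+12,-17) → (12,-79)
step 8: (12,-79) + (+15,-19) → (27,-98)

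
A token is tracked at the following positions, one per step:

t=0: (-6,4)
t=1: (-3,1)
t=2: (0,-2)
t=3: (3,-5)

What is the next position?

(6,-8)

The position changes by (+3,-3) every step.
step 4: (3,-5) + (+3,-3) → (6,-8)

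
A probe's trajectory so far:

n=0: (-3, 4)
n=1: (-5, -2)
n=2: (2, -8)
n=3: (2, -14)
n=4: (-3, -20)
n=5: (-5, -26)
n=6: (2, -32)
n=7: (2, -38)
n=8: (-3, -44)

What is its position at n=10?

(2, -56)

First: cycles through -3, -5, 2, 2 every 4 steps. Step 10 lands at position 2 of the cycle → 2.
Second: linear, -6 per step → -56 at step 10.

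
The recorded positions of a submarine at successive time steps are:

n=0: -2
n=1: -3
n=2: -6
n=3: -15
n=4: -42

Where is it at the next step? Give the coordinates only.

Step-to-step displacements: -1, -3, -9, -27; each is 3× the previous.
step 5: -42 − 81 → -123

-123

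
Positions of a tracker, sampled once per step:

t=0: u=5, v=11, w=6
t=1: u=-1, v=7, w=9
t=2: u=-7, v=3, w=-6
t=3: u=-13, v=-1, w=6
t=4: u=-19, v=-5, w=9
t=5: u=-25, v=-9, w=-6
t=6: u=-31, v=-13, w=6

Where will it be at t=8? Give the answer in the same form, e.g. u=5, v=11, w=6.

u=-43, v=-21, w=-6

The u coordinate changes by -6 each step, so at step 8 it is 5 + 8·(-6) = -43.
The v coordinate changes by -4 each step, so at step 8 it is 11 + 8·(-4) = -21.
The w coordinate repeats the cycle [6, 9, -6] with period 3; step 8 mod 3 = 2, giving -6.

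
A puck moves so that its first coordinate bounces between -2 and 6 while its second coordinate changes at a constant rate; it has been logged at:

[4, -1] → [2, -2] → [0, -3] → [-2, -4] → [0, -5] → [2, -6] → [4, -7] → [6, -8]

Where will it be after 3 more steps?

[0, -11]

The first coordinate travels 2 per step and bounces off the walls at -2 and 6.
  step 8: 6 → 4
  step 9: 4 → 2
  step 10: 2 → 0
The second coordinate changes by -1 each step: at step 10 it is -11.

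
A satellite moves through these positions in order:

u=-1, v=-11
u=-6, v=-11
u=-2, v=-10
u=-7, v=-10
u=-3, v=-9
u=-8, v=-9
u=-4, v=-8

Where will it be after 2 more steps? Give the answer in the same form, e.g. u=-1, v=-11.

u=-5, v=-7

Differencing gives (-5, +0), (+4, +1), (-5, +0), (+4, +1), (-5, +0), (+4, +1). This is the pattern (-5, +0), (+4, +1) repeated.
step 7: apply (-5, +0) → u=-9, v=-8
step 8: apply (+4, +1) → u=-5, v=-7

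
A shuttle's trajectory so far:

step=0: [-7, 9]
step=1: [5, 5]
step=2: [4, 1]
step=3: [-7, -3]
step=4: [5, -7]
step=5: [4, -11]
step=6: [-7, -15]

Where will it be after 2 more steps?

First: cycles through -7, 5, 4 every 3 steps. Step 8 lands at position 2 of the cycle → 4.
Second: linear, -4 per step → -23 at step 8.

[4, -23]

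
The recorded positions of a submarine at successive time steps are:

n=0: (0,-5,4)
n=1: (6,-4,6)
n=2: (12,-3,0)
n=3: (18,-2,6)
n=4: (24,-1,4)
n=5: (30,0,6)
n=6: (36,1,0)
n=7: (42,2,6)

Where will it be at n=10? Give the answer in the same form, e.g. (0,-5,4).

The first coordinate changes by +6 each step, so at step 10 it is 0 + 10·(6) = 60.
The second coordinate changes by +1 each step, so at step 10 it is -5 + 10·(1) = 5.
The third coordinate repeats the cycle [4, 6, 0, 6] with period 4; step 10 mod 4 = 2, giving 0.

(60,5,0)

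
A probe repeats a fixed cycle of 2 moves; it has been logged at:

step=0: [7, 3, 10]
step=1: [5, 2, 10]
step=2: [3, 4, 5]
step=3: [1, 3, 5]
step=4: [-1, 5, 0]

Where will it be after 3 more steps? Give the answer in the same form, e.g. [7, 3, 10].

Step-to-step displacements: [-2, -1, +0], [-2, +2, -5], [-2, -1, +0], [-2, +2, -5] — a repeating cycle of length 2.
step 5: apply [-2, -1, +0] → [-3, 4, 0]
step 6: apply [-2, +2, -5] → [-5, 6, -5]
step 7: apply [-2, -1, +0] → [-7, 5, -5]

[-7, 5, -5]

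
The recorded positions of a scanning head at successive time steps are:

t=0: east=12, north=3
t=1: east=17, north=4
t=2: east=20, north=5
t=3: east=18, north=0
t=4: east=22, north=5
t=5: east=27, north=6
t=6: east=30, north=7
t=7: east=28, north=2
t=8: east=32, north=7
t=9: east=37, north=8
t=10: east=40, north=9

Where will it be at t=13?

east=47, north=10

The moves between consecutive positions are (+5, +1), (+3, +1), (-2, -5), (+4, +5), (+5, +1), (+3, +1), (-2, -5), (+4, +5), (+5, +1), (+3, +1); they repeat the 4-cycle [(+5, +1), (+3, +1), (-2, -5), (+4, +5)].
step 11: apply (-2, -5) → east=38, north=4
step 12: apply (+4, +5) → east=42, north=9
step 13: apply (+5, +1) → east=47, north=10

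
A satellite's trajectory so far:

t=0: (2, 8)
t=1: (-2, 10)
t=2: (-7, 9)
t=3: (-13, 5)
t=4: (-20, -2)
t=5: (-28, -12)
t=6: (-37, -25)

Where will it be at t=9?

First differences are (-4, +2), (-5, -1), (-6, -4), (-7, -7), (-8, -10), (-9, -13); their common second difference is (-1, -3) (constant acceleration).
step 7: (-37, -25) + (-10, -16) → (-47, -41)
step 8: (-47, -41) + (-11, -19) → (-58, -60)
step 9: (-58, -60) + (-12, -22) → (-70, -82)

(-70, -82)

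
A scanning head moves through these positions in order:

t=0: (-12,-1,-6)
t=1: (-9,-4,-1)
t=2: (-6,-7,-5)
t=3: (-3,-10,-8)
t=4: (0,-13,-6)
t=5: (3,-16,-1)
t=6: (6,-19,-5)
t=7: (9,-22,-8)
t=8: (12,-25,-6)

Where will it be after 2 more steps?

The first coordinate changes by +3 each step, so at step 10 it is -12 + 10·(3) = 18.
The second coordinate changes by -3 each step, so at step 10 it is -1 + 10·(-3) = -31.
The third coordinate repeats the cycle [-6, -1, -5, -8] with period 4; step 10 mod 4 = 2, giving -5.

(18,-31,-5)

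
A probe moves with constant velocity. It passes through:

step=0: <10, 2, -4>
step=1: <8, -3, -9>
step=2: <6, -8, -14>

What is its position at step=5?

The position changes by <-2, -5, -5> every step.
step 3: <6, -8, -14> + <-2, -5, -5> → <4, -13, -19>
step 4: <4, -13, -19> + <-2, -5, -5> → <2, -18, -24>
step 5: <2, -18, -24> + <-2, -5, -5> → <0, -23, -29>

<0, -23, -29>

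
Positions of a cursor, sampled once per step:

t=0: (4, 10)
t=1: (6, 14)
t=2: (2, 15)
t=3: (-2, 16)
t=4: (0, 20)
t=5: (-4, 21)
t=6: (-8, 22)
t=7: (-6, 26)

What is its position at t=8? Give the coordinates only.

Differencing gives (+2, +4), (-4, +1), (-4, +1), (+2, +4), (-4, +1), (-4, +1), (+2, +4). This is the pattern (+2, +4), (-4, +1), (-4, +1) repeated.
step 8: apply (-4, +1) → (-10, 27)

(-10, 27)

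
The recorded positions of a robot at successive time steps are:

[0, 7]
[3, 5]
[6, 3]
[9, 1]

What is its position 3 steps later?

[18, -5]

Constant displacement of [+3, -2] per step.
step 4: [9, 1] + [+3, -2] → [12, -1]
step 5: [12, -1] + [+3, -2] → [15, -3]
step 6: [15, -3] + [+3, -2] → [18, -5]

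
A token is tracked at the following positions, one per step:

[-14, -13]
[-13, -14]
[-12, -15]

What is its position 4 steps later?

[-8, -19]

The position changes by [+1, -1] every step.
step 3: [-12, -15] + [+1, -1] → [-11, -16]
step 4: [-11, -16] + [+1, -1] → [-10, -17]
step 5: [-10, -17] + [+1, -1] → [-9, -18]
step 6: [-9, -18] + [+1, -1] → [-8, -19]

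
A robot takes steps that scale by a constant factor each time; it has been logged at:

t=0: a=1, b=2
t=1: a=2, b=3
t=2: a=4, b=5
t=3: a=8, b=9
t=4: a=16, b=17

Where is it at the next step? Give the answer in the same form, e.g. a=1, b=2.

Consecutive displacements (+1, +1), (+2, +2), (+4, +4), (+8, +8) scale by a factor of 2 each step.
step 5: a=16, b=17 + (+16, +16) → a=32, b=33

a=32, b=33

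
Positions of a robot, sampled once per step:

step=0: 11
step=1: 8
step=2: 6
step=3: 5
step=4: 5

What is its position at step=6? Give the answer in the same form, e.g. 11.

8

First differences are -3, -2, -1, +0; their common second difference is +1 (constant acceleration).
step 5: 5 + 1 → 6
step 6: 6 + 2 → 8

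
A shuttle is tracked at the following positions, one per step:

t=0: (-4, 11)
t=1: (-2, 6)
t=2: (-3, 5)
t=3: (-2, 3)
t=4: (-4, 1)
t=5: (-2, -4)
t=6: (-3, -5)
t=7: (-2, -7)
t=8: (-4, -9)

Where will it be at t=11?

Differencing gives (+2, -5), (-1, -1), (+1, -2), (-2, -2), (+2, -5), (-1, -1), (+1, -2), (-2, -2). This is the pattern (+2, -5), (-1, -1), (+1, -2), (-2, -2) repeated.
step 9: apply (+2, -5) → (-2, -14)
step 10: apply (-1, -1) → (-3, -15)
step 11: apply (+1, -2) → (-2, -17)

(-2, -17)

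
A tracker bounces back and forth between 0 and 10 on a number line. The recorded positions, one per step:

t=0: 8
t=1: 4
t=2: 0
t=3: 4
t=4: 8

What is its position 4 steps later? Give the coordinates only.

The value travels 4 per step and bounces off the walls at 0 and 10.
  step 5: 8 → 8
  step 6: 8 → 4
  step 7: 4 → 0
  step 8: 0 → 4

4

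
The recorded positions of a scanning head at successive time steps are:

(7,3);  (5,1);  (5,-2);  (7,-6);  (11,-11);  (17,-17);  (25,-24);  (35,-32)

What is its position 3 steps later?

(77,-62)

Taking differences between consecutive positions: (-2,-2), (+0,-3), (+2,-4), (+4,-5), (+6,-6), (+8,-7), (+10,-8). These grow by (+2,-1) each step.
step 8: (35,-32) + (+12,-9) → (47,-41)
step 9: (47,-41) + (+14,-10) → (61,-51)
step 10: (61,-51) + (+16,-11) → (77,-62)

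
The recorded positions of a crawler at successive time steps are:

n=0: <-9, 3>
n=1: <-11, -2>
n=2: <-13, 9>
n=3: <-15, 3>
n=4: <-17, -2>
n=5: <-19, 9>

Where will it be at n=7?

<-23, -2>

First: linear, -2 per step → -23 at step 7.
Second: cycles through 3, -2, 9 every 3 steps. Step 7 lands at position 1 of the cycle → -2.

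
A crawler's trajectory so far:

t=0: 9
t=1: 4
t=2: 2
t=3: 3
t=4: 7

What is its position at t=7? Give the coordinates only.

Taking differences between consecutive positions: -5, -2, +1, +4. These grow by +3 each step.
step 5: 7 + 7 → 14
step 6: 14 + 10 → 24
step 7: 24 + 13 → 37

37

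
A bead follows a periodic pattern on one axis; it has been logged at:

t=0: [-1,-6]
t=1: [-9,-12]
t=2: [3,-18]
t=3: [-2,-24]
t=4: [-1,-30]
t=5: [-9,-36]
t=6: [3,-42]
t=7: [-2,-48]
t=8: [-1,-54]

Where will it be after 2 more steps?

The first coordinate repeats the cycle [-1, -9, 3, -2] with period 4; step 10 mod 4 = 2, giving 3.
The second coordinate changes by -6 each step, so at step 10 it is -6 + 10·(-6) = -66.

[3,-66]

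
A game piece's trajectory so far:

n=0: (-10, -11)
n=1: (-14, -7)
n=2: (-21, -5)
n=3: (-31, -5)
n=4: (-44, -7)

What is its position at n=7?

Successive displacements: (-4, +4), (-7, +2), (-10, +0), (-13, -2) — each changes by (-3, -2).
step 5: (-44, -7) + (-16, -4) → (-60, -11)
step 6: (-60, -11) + (-19, -6) → (-79, -17)
step 7: (-79, -17) + (-22, -8) → (-101, -25)

(-101, -25)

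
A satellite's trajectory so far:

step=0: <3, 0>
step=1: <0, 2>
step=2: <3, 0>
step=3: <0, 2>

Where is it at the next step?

Consecutive displacements <-3, +2>, <+3, -2>, <-3, +2> scale by a factor of -1 each step.
step 4: <0, 2> + <+3, -2> → <3, 0>

<3, 0>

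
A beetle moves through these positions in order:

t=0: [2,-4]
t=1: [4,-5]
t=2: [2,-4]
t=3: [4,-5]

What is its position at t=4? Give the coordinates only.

[2,-4]

Step-to-step displacements: [+2,-1], [-2,+1], [+2,-1]; each is -1× the previous.
step 4: [4,-5] + [-2,+1] → [2,-4]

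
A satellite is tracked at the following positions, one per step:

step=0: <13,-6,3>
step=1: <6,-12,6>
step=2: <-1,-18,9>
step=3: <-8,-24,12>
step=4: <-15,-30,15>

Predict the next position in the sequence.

The position changes by <-7,-6,+3> every step.
step 5: <-15,-30,15> + <-7,-6,+3> → <-22,-36,18>

<-22,-36,18>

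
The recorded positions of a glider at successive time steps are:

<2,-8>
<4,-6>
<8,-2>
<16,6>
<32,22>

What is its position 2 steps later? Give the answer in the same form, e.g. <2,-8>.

Step-to-step displacements: <+2,+2>, <+4,+4>, <+8,+8>, <+16,+16>; each is 2× the previous.
step 5: <32,22> + <+32,+32> → <64,54>
step 6: <64,54> + <+64,+64> → <128,118>

<128,118>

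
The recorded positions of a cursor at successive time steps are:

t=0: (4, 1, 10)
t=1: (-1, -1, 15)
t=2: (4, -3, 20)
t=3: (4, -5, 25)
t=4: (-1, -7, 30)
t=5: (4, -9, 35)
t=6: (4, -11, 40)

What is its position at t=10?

First: cycles through 4, -1, 4 every 3 steps. Step 10 lands at position 1 of the cycle → -1.
Second: linear, -2 per step → -19 at step 10.
Third: linear, +5 per step → 60 at step 10.

(-1, -19, 60)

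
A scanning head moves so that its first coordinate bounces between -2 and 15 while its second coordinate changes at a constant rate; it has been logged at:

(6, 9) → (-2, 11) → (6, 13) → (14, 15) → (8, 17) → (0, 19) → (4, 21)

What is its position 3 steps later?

(2, 27)

The first coordinate travels 8 per step and bounces off the walls at -2 and 15.
  step 7: 4 → 12
  step 8: 12 → 10
  step 9: 10 → 2
The second coordinate changes by +2 each step: at step 9 it is 27.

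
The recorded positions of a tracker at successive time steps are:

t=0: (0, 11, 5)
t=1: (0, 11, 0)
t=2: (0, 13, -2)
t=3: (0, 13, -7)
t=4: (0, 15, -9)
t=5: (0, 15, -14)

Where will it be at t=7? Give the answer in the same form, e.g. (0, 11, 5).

Step-to-step displacements: (+0, +0, -5), (+0, +2, -2), (+0, +0, -5), (+0, +2, -2), (+0, +0, -5) — a repeating cycle of length 2.
step 6: apply (+0, +2, -2) → (0, 17, -16)
step 7: apply (+0, +0, -5) → (0, 17, -21)

(0, 17, -21)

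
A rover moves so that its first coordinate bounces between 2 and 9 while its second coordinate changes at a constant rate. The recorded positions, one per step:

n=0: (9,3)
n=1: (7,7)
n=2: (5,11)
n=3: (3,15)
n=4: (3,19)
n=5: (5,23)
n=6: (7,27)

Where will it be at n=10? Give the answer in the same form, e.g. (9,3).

(3,43)

The first coordinate reflects between 2 and 9, moving 2 per step.
  step 7: 7 → 9
  step 8: 9 → 7
  step 9: 7 → 5
  step 10: 5 → 3
The second coordinate changes by +4 each step: at step 10 it is 43.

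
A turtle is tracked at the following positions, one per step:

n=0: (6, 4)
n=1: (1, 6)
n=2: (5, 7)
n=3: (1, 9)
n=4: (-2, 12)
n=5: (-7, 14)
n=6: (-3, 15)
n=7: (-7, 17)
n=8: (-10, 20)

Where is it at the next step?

(-15, 22)

Differencing gives (-5, +2), (+4, +1), (-4, +2), (-3, +3), (-5, +2), (+4, +1), (-4, +2), (-3, +3). This is the pattern (-5, +2), (+4, +1), (-4, +2), (-3, +3) repeated.
step 9: apply (-5, +2) → (-15, 22)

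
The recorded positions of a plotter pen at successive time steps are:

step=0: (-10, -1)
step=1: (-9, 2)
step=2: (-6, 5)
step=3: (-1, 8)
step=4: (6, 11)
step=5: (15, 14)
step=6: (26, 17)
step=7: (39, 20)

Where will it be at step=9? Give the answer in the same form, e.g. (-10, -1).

Taking differences between consecutive positions: (+1, +3), (+3, +3), (+5, +3), (+7, +3), (+9, +3), (+11, +3), (+13, +3). These grow by (+2, +0) each step.
step 8: (39, 20) + (+15, +3) → (54, 23)
step 9: (54, 23) + (+17, +3) → (71, 26)

(71, 26)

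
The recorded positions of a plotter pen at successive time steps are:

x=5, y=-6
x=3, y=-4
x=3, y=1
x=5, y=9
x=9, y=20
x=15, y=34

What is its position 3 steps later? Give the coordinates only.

Successive displacements: (-2, +2), (+0, +5), (+2, +8), (+4, +11), (+6, +14) — each changes by (+2, +3).
step 6: x=15, y=34 + (+8, +17) → x=23, y=51
step 7: x=23, y=51 + (+10, +20) → x=33, y=71
step 8: x=33, y=71 + (+12, +23) → x=45, y=94

x=45, y=94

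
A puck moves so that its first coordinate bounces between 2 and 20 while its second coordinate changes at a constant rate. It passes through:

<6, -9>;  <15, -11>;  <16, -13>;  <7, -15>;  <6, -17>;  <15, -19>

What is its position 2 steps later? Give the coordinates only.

The first coordinate travels 9 per step and bounces off the walls at 2 and 20.
  step 6: 15 → 16
  step 7: 16 → 7
The second coordinate changes by -2 each step: at step 7 it is -23.

<7, -23>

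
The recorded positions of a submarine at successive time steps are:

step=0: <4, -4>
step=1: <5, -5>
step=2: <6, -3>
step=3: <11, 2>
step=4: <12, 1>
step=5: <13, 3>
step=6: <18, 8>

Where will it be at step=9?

<25, 14>

Differencing gives <+1, -1>, <+1, +2>, <+5, +5>, <+1, -1>, <+1, +2>, <+5, +5>. This is the pattern <+1, -1>, <+1, +2>, <+5, +5> repeated.
step 7: apply <+1, -1> → <19, 7>
step 8: apply <+1, +2> → <20, 9>
step 9: apply <+5, +5> → <25, 14>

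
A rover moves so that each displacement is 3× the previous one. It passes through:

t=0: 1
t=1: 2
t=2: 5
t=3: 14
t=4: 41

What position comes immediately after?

The jumps are +1, +3, +9, +27 — a geometric progression with ratio 3.
step 5: 41 + 81 → 122

122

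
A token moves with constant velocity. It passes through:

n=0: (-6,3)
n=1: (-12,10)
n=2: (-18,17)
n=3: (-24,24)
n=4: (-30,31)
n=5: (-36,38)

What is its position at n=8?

(-54,59)

The position changes by (-6,+7) every step.
step 6: (-36,38) + (-6,+7) → (-42,45)
step 7: (-42,45) + (-6,+7) → (-48,52)
step 8: (-48,52) + (-6,+7) → (-54,59)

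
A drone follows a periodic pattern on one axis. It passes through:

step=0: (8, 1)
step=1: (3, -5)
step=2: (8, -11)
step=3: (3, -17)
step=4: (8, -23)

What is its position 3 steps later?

First: cycles through 8, 3 every 2 steps. Step 7 lands at position 1 of the cycle → 3.
Second: linear, -6 per step → -41 at step 7.

(3, -41)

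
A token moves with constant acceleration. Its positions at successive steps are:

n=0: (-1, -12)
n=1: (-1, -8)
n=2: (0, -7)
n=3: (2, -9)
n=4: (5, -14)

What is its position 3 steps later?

Taking differences between consecutive positions: (+0, +4), (+1, +1), (+2, -2), (+3, -5). These grow by (+1, -3) each step.
step 5: (5, -14) + (+4, -8) → (9, -22)
step 6: (9, -22) + (+5, -11) → (14, -33)
step 7: (14, -33) + (+6, -14) → (20, -47)

(20, -47)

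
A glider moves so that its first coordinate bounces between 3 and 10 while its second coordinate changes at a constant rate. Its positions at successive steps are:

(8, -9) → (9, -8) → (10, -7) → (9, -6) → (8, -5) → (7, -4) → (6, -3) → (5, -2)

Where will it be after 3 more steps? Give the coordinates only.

The first coordinate travels 1 per step and bounces off the walls at 3 and 10.
  step 8: 5 → 4
  step 9: 4 → 3
  step 10: 3 → 4
The second coordinate changes by +1 each step: at step 10 it is 1.

(4, 1)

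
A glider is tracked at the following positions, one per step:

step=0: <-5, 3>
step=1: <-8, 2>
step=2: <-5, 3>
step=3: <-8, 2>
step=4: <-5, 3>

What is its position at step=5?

<-8, 2>

The jumps are <-3, -1>, <+3, +1>, <-3, -1>, <+3, +1> — a geometric progression with ratio -1.
step 5: <-5, 3> + <-3, -1> → <-8, 2>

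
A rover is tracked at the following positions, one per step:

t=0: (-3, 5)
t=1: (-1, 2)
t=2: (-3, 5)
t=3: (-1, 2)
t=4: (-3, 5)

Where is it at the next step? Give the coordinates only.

(-1, 2)

Consecutive displacements (+2, -3), (-2, +3), (+2, -3), (-2, +3) scale by a factor of -1 each step.
step 5: (-3, 5) + (+2, -3) → (-1, 2)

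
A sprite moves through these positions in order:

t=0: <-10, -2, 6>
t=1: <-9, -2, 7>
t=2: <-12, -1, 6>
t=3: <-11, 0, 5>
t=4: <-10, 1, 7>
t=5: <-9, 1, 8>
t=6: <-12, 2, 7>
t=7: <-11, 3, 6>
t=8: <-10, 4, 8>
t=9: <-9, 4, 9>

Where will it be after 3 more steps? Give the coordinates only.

<-10, 7, 9>

The moves between consecutive positions are <+1, +0, +1>, <-3, +1, -1>, <+1, +1, -1>, <+1, +1, +2>, <+1, +0, +1>, <-3, +1, -1>, <+1, +1, -1>, <+1, +1, +2>, <+1, +0, +1>; they repeat the 4-cycle [<+1, +0, +1>, <-3, +1, -1>, <+1, +1, -1>, <+1, +1, +2>].
step 10: apply <-3, +1, -1> → <-12, 5, 8>
step 11: apply <+1, +1, -1> → <-11, 6, 7>
step 12: apply <+1, +1, +2> → <-10, 7, 9>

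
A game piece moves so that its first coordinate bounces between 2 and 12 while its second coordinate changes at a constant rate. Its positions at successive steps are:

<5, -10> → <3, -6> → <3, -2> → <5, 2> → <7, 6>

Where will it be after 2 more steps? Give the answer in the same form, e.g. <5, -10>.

The first coordinate travels 2 per step and bounces off the walls at 2 and 12.
  step 5: 7 → 9
  step 6: 9 → 11
The second coordinate changes by +4 each step: at step 6 it is 14.

<11, 14>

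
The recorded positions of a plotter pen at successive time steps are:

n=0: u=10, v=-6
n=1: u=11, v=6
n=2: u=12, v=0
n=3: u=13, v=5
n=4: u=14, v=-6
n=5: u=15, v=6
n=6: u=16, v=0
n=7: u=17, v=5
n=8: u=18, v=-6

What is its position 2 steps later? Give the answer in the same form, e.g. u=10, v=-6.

u=20, v=0

U: linear, +1 per step → 20 at step 10.
V: cycles through -6, 6, 0, 5 every 4 steps. Step 10 lands at position 2 of the cycle → 0.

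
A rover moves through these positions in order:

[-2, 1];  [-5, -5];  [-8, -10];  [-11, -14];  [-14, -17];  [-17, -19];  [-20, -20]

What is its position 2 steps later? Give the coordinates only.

[-26, -19]

Successive displacements: [-3, -6], [-3, -5], [-3, -4], [-3, -3], [-3, -2], [-3, -1] — each changes by [+0, +1].
step 7: [-20, -20] + [-3, +0] → [-23, -20]
step 8: [-23, -20] + [-3, +1] → [-26, -19]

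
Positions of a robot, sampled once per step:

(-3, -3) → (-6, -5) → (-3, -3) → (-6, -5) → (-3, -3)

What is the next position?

(-6, -5)

The jumps are (-3, -2), (+3, +2), (-3, -2), (+3, +2) — a geometric progression with ratio -1.
step 5: (-3, -3) + (-3, -2) → (-6, -5)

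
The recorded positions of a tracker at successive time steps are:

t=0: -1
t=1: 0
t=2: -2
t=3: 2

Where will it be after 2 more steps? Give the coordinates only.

Consecutive displacements +1, -2, +4 scale by a factor of -2 each step.
step 4: 2 − 8 → -6
step 5: -6 + 16 → 10

10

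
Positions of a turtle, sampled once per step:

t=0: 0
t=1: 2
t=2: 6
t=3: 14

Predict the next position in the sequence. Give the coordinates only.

30

Consecutive displacements +2, +4, +8 scale by a factor of 2 each step.
step 4: 14 + 16 → 30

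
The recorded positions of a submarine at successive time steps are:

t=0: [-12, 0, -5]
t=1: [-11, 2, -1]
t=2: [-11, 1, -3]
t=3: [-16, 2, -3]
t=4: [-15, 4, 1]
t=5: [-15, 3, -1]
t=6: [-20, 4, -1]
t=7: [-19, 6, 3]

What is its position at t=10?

Step-to-step displacements: [+1, +2, +4], [+0, -1, -2], [-5, +1, +0], [+1, +2, +4], [+0, -1, -2], [-5, +1, +0], [+1, +2, +4] — a repeating cycle of length 3.
step 8: apply [+0, -1, -2] → [-19, 5, 1]
step 9: apply [-5, +1, +0] → [-24, 6, 1]
step 10: apply [+1, +2, +4] → [-23, 8, 5]

[-23, 8, 5]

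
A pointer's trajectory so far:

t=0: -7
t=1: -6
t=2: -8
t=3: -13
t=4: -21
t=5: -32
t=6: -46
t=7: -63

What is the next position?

First differences are +1, -2, -5, -8, -11, -14, -17; their common second difference is -3 (constant acceleration).
step 8: -63 − 20 → -83

-83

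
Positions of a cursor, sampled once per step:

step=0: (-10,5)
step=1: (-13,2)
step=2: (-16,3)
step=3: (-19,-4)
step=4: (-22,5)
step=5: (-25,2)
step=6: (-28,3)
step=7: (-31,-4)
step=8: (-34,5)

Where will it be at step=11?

First: linear, -3 per step → -43 at step 11.
Second: cycles through 5, 2, 3, -4 every 4 steps. Step 11 lands at position 3 of the cycle → -4.

(-43,-4)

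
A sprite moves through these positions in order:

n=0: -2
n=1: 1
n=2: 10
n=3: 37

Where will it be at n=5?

361

Step-to-step displacements: +3, +9, +27; each is 3× the previous.
step 4: 37 + 81 → 118
step 5: 118 + 243 → 361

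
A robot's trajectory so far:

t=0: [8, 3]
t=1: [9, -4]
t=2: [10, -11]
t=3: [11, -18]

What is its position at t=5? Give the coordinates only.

[13, -32]

Constant displacement of [+1, -7] per step.
step 4: [11, -18] + [+1, -7] → [12, -25]
step 5: [12, -25] + [+1, -7] → [13, -32]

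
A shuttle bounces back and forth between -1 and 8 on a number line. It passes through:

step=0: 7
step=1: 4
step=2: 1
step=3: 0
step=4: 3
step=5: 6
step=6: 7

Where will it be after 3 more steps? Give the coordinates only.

0

The value reflects between -1 and 8, moving 3 per step.
  step 7: 7 → 4
  step 8: 4 → 1
  step 9: 1 → 0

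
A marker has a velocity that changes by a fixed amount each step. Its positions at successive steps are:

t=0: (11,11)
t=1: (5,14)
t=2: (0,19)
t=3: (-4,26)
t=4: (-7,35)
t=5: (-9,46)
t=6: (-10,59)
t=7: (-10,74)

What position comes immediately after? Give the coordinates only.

Successive displacements: (-6,+3), (-5,+5), (-4,+7), (-3,+9), (-2,+11), (-1,+13), (+0,+15) — each changes by (+1,+2).
step 8: (-10,74) + (+1,+17) → (-9,91)

(-9,91)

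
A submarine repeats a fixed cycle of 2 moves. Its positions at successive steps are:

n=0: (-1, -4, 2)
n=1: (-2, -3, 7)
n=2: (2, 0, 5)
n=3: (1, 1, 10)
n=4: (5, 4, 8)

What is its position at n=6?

Differencing gives (-1, +1, +5), (+4, +3, -2), (-1, +1, +5), (+4, +3, -2). This is the pattern (-1, +1, +5), (+4, +3, -2) repeated.
step 5: apply (-1, +1, +5) → (4, 5, 13)
step 6: apply (+4, +3, -2) → (8, 8, 11)

(8, 8, 11)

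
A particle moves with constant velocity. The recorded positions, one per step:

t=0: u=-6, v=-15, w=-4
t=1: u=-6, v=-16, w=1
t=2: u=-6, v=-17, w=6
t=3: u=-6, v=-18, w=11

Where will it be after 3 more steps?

The position changes by (+0, -1, +5) every step.
step 4: u=-6, v=-18, w=11 + (+0, -1, +5) → u=-6, v=-19, w=16
step 5: u=-6, v=-19, w=16 + (+0, -1, +5) → u=-6, v=-20, w=21
step 6: u=-6, v=-20, w=21 + (+0, -1, +5) → u=-6, v=-21, w=26

u=-6, v=-21, w=26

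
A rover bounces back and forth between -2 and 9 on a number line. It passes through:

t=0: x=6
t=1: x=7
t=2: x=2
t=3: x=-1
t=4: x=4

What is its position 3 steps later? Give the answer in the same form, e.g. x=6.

The value travels 5 per step and bounces off the walls at -2 and 9.
  step 5: 4 → 9
  step 6: 9 → 4
  step 7: 4 → -1

x=-1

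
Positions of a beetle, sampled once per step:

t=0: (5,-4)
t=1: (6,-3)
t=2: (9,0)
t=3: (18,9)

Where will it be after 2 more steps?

Consecutive displacements (+1,+1), (+3,+3), (+9,+9) scale by a factor of 3 each step.
step 4: (18,9) + (+27,+27) → (45,36)
step 5: (45,36) + (+81,+81) → (126,117)

(126,117)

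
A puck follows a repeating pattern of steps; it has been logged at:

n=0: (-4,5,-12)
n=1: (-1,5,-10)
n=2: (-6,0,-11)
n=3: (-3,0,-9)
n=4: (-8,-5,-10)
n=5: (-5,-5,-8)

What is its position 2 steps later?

(-7,-10,-7)

The moves between consecutive positions are (+3,+0,+2), (-5,-5,-1), (+3,+0,+2), (-5,-5,-1), (+3,+0,+2); they repeat the 2-cycle [(+3,+0,+2), (-5,-5,-1)].
step 6: apply (-5,-5,-1) → (-10,-10,-9)
step 7: apply (+3,+0,+2) → (-7,-10,-7)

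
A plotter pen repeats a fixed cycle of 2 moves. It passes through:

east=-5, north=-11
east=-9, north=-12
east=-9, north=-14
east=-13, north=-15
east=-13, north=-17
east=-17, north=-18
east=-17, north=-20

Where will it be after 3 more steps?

Step-to-step displacements: (-4,-1), (+0,-2), (-4,-1), (+0,-2), (-4,-1), (+0,-2) — a repeating cycle of length 2.
step 7: apply (-4,-1) → east=-21, north=-21
step 8: apply (+0,-2) → east=-21, north=-23
step 9: apply (-4,-1) → east=-25, north=-24

east=-25, north=-24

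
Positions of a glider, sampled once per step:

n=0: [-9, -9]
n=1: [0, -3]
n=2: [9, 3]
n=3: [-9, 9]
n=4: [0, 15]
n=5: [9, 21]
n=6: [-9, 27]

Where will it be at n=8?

[9, 39]

First: cycles through -9, 0, 9 every 3 steps. Step 8 lands at position 2 of the cycle → 9.
Second: linear, +6 per step → 39 at step 8.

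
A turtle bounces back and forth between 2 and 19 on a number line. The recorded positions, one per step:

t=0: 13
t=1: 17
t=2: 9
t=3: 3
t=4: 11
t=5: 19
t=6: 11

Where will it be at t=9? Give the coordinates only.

The value reflects between 2 and 19, moving 8 per step.
  step 7: 11 → 3
  step 8: 3 → 9
  step 9: 9 → 17

17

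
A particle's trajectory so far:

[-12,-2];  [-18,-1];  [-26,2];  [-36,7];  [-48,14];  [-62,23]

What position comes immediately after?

[-78,34]

First differences are [-6,+1], [-8,+3], [-10,+5], [-12,+7], [-14,+9]; their common second difference is [-2,+2] (constant acceleration).
step 6: [-62,23] + [-16,+11] → [-78,34]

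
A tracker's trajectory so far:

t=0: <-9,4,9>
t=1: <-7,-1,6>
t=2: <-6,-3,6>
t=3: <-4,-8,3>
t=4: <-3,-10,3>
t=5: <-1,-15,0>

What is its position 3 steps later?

<3,-24,-3>

Differencing gives <+2,-5,-3>, <+1,-2,+0>, <+2,-5,-3>, <+1,-2,+0>, <+2,-5,-3>. This is the pattern <+2,-5,-3>, <+1,-2,+0> repeated.
step 6: apply <+1,-2,+0> → <0,-17,0>
step 7: apply <+2,-5,-3> → <2,-22,-3>
step 8: apply <+1,-2,+0> → <3,-24,-3>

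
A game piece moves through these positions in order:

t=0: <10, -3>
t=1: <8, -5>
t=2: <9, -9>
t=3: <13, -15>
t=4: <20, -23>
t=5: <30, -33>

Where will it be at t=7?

Taking differences between consecutive positions: <-2, -2>, <+1, -4>, <+4, -6>, <+7, -8>, <+10, -10>. These grow by <+3, -2> each step.
step 6: <30, -33> + <+13, -12> → <43, -45>
step 7: <43, -45> + <+16, -14> → <59, -59>

<59, -59>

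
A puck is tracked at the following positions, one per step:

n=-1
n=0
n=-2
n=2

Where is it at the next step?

Step-to-step displacements: +1, -2, +4; each is -2× the previous.
step 4: 2 − 8 → n=-6

n=-6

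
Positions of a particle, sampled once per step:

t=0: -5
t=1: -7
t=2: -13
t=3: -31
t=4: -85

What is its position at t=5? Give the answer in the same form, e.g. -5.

-247

Consecutive displacements -2, -6, -18, -54 scale by a factor of 3 each step.
step 5: -85 − 162 → -247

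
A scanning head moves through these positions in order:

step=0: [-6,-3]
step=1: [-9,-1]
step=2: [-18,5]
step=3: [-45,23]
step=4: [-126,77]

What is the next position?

Consecutive displacements [-3,+2], [-9,+6], [-27,+18], [-81,+54] scale by a factor of 3 each step.
step 5: [-126,77] + [-243,+162] → [-369,239]

[-369,239]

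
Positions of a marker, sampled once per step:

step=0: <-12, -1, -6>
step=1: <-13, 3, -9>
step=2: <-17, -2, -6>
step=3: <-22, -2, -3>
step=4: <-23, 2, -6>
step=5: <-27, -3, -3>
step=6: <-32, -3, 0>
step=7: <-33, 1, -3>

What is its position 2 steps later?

<-42, -4, 3>

Step-to-step displacements: <-1, +4, -3>, <-4, -5, +3>, <-5, +0, +3>, <-1, +4, -3>, <-4, -5, +3>, <-5, +0, +3>, <-1, +4, -3> — a repeating cycle of length 3.
step 8: apply <-4, -5, +3> → <-37, -4, 0>
step 9: apply <-5, +0, +3> → <-42, -4, 3>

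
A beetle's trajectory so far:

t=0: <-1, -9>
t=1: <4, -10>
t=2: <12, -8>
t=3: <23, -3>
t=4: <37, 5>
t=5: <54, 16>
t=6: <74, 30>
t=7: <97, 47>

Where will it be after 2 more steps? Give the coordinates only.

<152, 90>

Successive displacements: <+5, -1>, <+8, +2>, <+11, +5>, <+14, +8>, <+17, +11>, <+20, +14>, <+23, +17> — each changes by <+3, +3>.
step 8: <97, 47> + <+26, +20> → <123, 67>
step 9: <123, 67> + <+29, +23> → <152, 90>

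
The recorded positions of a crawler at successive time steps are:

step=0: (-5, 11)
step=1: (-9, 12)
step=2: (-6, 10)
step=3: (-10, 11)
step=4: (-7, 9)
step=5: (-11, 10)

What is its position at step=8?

Step-to-step displacements: (-4, +1), (+3, -2), (-4, +1), (+3, -2), (-4, +1) — a repeating cycle of length 2.
step 6: apply (+3, -2) → (-8, 8)
step 7: apply (-4, +1) → (-12, 9)
step 8: apply (+3, -2) → (-9, 7)

(-9, 7)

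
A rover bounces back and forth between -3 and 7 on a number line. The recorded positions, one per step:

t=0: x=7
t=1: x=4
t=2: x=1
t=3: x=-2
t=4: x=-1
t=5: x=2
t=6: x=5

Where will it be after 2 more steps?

x=3

The value travels 3 per step and bounces off the walls at -3 and 7.
  step 7: 5 → 6
  step 8: 6 → 3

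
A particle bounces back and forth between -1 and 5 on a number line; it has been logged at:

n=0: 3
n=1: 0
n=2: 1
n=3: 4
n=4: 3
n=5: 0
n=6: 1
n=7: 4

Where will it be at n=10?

1

The value travels 3 per step and bounces off the walls at -1 and 5.
  step 8: 4 → 3
  step 9: 3 → 0
  step 10: 0 → 1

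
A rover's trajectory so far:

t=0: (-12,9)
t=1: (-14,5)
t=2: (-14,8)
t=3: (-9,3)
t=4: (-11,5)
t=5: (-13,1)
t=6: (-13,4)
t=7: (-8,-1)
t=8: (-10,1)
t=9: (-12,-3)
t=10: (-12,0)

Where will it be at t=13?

(-11,-7)

Differencing gives (-2,-4), (+0,+3), (+5,-5), (-2,+2), (-2,-4), (+0,+3), (+5,-5), (-2,+2), (-2,-4), (+0,+3). This is the pattern (-2,-4), (+0,+3), (+5,-5), (-2,+2) repeated.
step 11: apply (+5,-5) → (-7,-5)
step 12: apply (-2,+2) → (-9,-3)
step 13: apply (-2,-4) → (-11,-7)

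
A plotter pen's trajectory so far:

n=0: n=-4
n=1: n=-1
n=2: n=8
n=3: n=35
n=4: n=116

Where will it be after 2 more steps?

Step-to-step displacements: +3, +9, +27, +81; each is 3× the previous.
step 5: 116 + 243 → n=359
step 6: 359 + 729 → n=1088

n=1088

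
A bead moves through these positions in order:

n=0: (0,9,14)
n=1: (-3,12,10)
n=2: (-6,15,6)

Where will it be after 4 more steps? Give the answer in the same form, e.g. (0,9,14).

(-18,27,-10)

Constant displacement of (-3,+3,-4) per step.
step 3: (-6,15,6) + (-3,+3,-4) → (-9,18,2)
step 4: (-9,18,2) + (-3,+3,-4) → (-12,21,-2)
step 5: (-12,21,-2) + (-3,+3,-4) → (-15,24,-6)
step 6: (-15,24,-6) + (-3,+3,-4) → (-18,27,-10)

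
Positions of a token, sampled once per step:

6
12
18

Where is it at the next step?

24

Constant displacement of +6 per step.
step 3: 18 + 6 → 24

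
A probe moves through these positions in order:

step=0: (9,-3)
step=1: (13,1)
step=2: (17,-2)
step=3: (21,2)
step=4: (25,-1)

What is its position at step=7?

The moves between consecutive positions are (+4,+4), (+4,-3), (+4,+4), (+4,-3); they repeat the 2-cycle [(+4,+4), (+4,-3)].
step 5: apply (+4,+4) → (29,3)
step 6: apply (+4,-3) → (33,0)
step 7: apply (+4,+4) → (37,4)

(37,4)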